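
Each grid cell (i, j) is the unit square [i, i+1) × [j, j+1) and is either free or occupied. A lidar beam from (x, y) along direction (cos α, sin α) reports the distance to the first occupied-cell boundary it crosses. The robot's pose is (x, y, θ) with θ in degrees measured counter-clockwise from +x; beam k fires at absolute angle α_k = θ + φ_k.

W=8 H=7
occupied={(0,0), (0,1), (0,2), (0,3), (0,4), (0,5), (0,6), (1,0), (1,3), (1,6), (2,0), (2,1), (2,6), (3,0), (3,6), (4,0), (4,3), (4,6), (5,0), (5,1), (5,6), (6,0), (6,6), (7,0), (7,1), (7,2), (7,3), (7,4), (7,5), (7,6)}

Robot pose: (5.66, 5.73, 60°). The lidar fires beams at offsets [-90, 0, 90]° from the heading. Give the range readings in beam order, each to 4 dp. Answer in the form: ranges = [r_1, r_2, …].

beam 1: φ=-90°, α=330°
  d=(0.8660,-0.5000)  start (5,5)  tX=0.3926 tY=1.4600  stride 1/|dx|=1.1547 1/|dy|=2.0000
    cross x-line → (6,5), t=0.3926
    cross y-line → (6,4), t=1.4600
    cross x-line → (7,4), t=1.5473 (wall)
  → r_1 = 1.5473
beam 2: φ=0°, α=60°
  d=(0.5000,0.8660)  start (5,5)  tX=0.6800 tY=0.3118  stride 1/|dx|=2.0000 1/|dy|=1.1547
    cross y-line → (5,6), t=0.3118 (wall)
  → r_2 = 0.3118
beam 3: φ=90°, α=150°
  d=(-0.8660,0.5000)  start (5,5)  tX=0.7621 tY=0.5400  stride 1/|dx|=1.1547 1/|dy|=2.0000
    cross y-line → (5,6), t=0.5400 (wall)
  → r_3 = 0.5400

ranges = [1.5473, 0.3118, 0.5400]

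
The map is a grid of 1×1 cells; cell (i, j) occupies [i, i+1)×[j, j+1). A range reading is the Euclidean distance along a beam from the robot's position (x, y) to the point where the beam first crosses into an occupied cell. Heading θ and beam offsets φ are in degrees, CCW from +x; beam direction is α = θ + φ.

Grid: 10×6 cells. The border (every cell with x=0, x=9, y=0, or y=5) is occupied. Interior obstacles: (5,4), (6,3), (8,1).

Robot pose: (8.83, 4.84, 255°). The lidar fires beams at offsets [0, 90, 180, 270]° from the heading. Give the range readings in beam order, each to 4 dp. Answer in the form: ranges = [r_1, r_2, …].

ranges = [2.9402, 0.1760, 0.1656, 0.6182]

beam 1: φ=0°, α=255°
  direction (-0.2588, -0.9659); cell (8,4); t to first gridline: x 3.2069, y 0.8696 (then +3.8637 / +1.0353)
    (8,3) via y @ 0.8696
    (8,2) via y @ 1.9049
    (8,1) via y @ 2.9402  # hit
  → r_1 = 2.9402
beam 2: φ=90°, α=345°
  direction (0.9659, -0.2588); cell (8,4); t to first gridline: x 0.1760, y 3.2455 (then +1.0353 / +3.8637)
    (9,4) via x @ 0.1760  # hit
  → r_2 = 0.1760
beam 3: φ=180°, α=75°
  direction (0.2588, 0.9659); cell (8,4); t to first gridline: x 0.6568, y 0.1656 (then +3.8637 / +1.0353)
    (8,5) via y @ 0.1656  # hit
  → r_3 = 0.1656
beam 4: φ=270°, α=165°
  direction (-0.9659, 0.2588); cell (8,4); t to first gridline: x 0.8593, y 0.6182 (then +1.0353 / +3.8637)
    (8,5) via y @ 0.6182  # hit
  → r_4 = 0.6182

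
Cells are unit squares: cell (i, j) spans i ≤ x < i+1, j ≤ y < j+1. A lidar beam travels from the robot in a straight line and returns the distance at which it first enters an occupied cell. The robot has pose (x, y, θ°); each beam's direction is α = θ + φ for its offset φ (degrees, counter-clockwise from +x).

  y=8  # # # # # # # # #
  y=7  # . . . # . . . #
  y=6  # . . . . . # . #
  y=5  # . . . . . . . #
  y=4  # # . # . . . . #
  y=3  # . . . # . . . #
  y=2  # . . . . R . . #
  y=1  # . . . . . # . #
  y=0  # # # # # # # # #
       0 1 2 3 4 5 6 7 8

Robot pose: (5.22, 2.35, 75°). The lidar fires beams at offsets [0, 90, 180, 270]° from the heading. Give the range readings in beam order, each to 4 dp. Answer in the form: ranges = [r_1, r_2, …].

ranges = [3.7788, 4.3689, 1.3976, 1.3523]

beam 1: φ=0°, α=75°
  d=(0.2588,0.9659)  start (5,2)  tX=3.0137 tY=0.6729  stride 1/|dx|=3.8637 1/|dy|=1.0353
    cross y-line → (5,3), t=0.6729
    cross y-line → (5,4), t=1.7082
    cross y-line → (5,5), t=2.7435
    cross x-line → (6,5), t=3.0137
    cross y-line → (6,6), t=3.7788 (wall)
  → r_1 = 3.7788
beam 2: φ=90°, α=165°
  d=(-0.9659,0.2588)  start (5,2)  tX=0.2278 tY=2.5114  stride 1/|dx|=1.0353 1/|dy|=3.8637
    cross x-line → (4,2), t=0.2278
    cross x-line → (3,2), t=1.2630
    cross x-line → (2,2), t=2.2983
    cross y-line → (2,3), t=2.5114
    cross x-line → (1,3), t=3.3336
    cross x-line → (0,3), t=4.3689 (wall)
  → r_2 = 4.3689
beam 3: φ=180°, α=255°
  d=(-0.2588,-0.9659)  start (5,2)  tX=0.8500 tY=0.3623  stride 1/|dx|=3.8637 1/|dy|=1.0353
    cross y-line → (5,1), t=0.3623
    cross x-line → (4,1), t=0.8500
    cross y-line → (4,0), t=1.3976 (wall)
  → r_3 = 1.3976
beam 4: φ=270°, α=345°
  d=(0.9659,-0.2588)  start (5,2)  tX=0.8075 tY=1.3523  stride 1/|dx|=1.0353 1/|dy|=3.8637
    cross x-line → (6,2), t=0.8075
    cross y-line → (6,1), t=1.3523 (wall)
  → r_4 = 1.3523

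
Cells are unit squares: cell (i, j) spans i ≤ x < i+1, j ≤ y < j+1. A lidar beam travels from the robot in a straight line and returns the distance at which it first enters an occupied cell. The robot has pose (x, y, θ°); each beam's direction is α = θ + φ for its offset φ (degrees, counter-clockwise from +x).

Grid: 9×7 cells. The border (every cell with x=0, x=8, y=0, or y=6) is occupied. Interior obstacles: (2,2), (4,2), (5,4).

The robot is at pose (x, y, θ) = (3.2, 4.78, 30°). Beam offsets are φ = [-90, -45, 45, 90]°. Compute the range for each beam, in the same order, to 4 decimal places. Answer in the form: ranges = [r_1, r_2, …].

beam 1: φ=-90°, α=300°
  dir = (cos 300°, sin 300°) = (0.5000, -0.8660); from cell (3,4)
  next x-line at t=1.6000, next y-line at t=0.9007; Δt_x=2.0000, Δt_y=1.1547
    y: enter (3,3) at t=0.9007
    x: enter (4,3) at t=1.6000
    y: enter (4,2) at t=2.0554 ← occupied
  → r_1 = 2.0554
beam 2: φ=-45°, α=345°
  dir = (cos 345°, sin 345°) = (0.9659, -0.2588); from cell (3,4)
  next x-line at t=0.8282, next y-line at t=3.0137; Δt_x=1.0353, Δt_y=3.8637
    x: enter (4,4) at t=0.8282
    x: enter (5,4) at t=1.8635 ← occupied
  → r_2 = 1.8635
beam 3: φ=45°, α=75°
  dir = (cos 75°, sin 75°) = (0.2588, 0.9659); from cell (3,4)
  next x-line at t=3.0910, next y-line at t=0.2278; Δt_x=3.8637, Δt_y=1.0353
    y: enter (3,5) at t=0.2278
    y: enter (3,6) at t=1.2630 ← occupied
  → r_3 = 1.2630
beam 4: φ=90°, α=120°
  dir = (cos 120°, sin 120°) = (-0.5000, 0.8660); from cell (3,4)
  next x-line at t=0.4000, next y-line at t=0.2540; Δt_x=2.0000, Δt_y=1.1547
    y: enter (3,5) at t=0.2540
    x: enter (2,5) at t=0.4000
    y: enter (2,6) at t=1.4087 ← occupied
  → r_4 = 1.4087

ranges = [2.0554, 1.8635, 1.2630, 1.4087]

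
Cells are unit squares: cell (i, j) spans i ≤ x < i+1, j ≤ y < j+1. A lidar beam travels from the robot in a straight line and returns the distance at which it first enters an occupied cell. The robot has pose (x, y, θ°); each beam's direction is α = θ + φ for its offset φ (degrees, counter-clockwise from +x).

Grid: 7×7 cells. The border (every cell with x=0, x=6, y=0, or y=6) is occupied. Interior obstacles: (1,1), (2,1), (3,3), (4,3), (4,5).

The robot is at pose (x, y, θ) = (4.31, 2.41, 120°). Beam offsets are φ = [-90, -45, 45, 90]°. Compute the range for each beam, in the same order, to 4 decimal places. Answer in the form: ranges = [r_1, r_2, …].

beam 1: φ=-90°, α=30°
  direction (0.8660, 0.5000); cell (4,2); t to first gridline: x 0.7967, y 1.1800 (then +1.1547 / +2.0000)
    (5,2) via x @ 0.7967
    (5,3) via y @ 1.1800
    (6,3) via x @ 1.9514  # hit
  → r_1 = 1.9514
beam 2: φ=-45°, α=75°
  direction (0.2588, 0.9659); cell (4,2); t to first gridline: x 2.6660, y 0.6108 (then +3.8637 / +1.0353)
    (4,3) via y @ 0.6108  # hit
  → r_2 = 0.6108
beam 3: φ=45°, α=165°
  direction (-0.9659, 0.2588); cell (4,2); t to first gridline: x 0.3209, y 2.2796 (then +1.0353 / +3.8637)
    (3,2) via x @ 0.3209
    (2,2) via x @ 1.3562
    (2,3) via y @ 2.2796
    (1,3) via x @ 2.3915
    (0,3) via x @ 3.4268  # hit
  → r_3 = 3.4268
beam 4: φ=90°, α=210°
  direction (-0.8660, -0.5000); cell (4,2); t to first gridline: x 0.3580, y 0.8200 (then +1.1547 / +2.0000)
    (3,2) via x @ 0.3580
    (3,1) via y @ 0.8200
    (2,1) via x @ 1.5127  # hit
  → r_4 = 1.5127

ranges = [1.9514, 0.6108, 3.4268, 1.5127]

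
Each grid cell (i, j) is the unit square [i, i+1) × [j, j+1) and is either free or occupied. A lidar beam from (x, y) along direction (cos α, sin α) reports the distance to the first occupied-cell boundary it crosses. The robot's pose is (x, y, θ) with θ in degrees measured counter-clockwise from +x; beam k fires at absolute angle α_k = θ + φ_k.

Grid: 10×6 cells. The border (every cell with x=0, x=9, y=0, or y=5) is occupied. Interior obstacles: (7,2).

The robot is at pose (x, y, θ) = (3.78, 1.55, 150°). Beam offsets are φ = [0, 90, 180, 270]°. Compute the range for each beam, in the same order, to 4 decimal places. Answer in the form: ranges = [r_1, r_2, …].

beam 1: φ=0°, α=150°
  cosα=-0.8660 sinα=0.5000 | (3,1) | tMaxX 0.9007 tMaxY 0.9000 | tΔX 1.1547 tΔY 2.0000
    t=0.9000 [y] (3,2)
    t=0.9007 [x] (2,2)
    t=2.0554 [x] (1,2)
    t=2.9000 [y] (1,3)
    t=3.2101 [x] (0,3) — stop
  → r_1 = 3.2101
beam 2: φ=90°, α=240°
  cosα=-0.5000 sinα=-0.8660 | (3,1) | tMaxX 1.5600 tMaxY 0.6351 | tΔX 2.0000 tΔY 1.1547
    t=0.6351 [y] (3,0) — stop
  → r_2 = 0.6351
beam 3: φ=180°, α=330°
  cosα=0.8660 sinα=-0.5000 | (3,1) | tMaxX 0.2540 tMaxY 1.1000 | tΔX 1.1547 tΔY 2.0000
    t=0.2540 [x] (4,1)
    t=1.1000 [y] (4,0) — stop
  → r_3 = 1.1000
beam 4: φ=270°, α=60°
  cosα=0.5000 sinα=0.8660 | (3,1) | tMaxX 0.4400 tMaxY 0.5196 | tΔX 2.0000 tΔY 1.1547
    t=0.4400 [x] (4,1)
    t=0.5196 [y] (4,2)
    t=1.6743 [y] (4,3)
    t=2.4400 [x] (5,3)
    t=2.8290 [y] (5,4)
    t=3.9837 [y] (5,5) — stop
  → r_4 = 3.9837

ranges = [3.2101, 0.6351, 1.1000, 3.9837]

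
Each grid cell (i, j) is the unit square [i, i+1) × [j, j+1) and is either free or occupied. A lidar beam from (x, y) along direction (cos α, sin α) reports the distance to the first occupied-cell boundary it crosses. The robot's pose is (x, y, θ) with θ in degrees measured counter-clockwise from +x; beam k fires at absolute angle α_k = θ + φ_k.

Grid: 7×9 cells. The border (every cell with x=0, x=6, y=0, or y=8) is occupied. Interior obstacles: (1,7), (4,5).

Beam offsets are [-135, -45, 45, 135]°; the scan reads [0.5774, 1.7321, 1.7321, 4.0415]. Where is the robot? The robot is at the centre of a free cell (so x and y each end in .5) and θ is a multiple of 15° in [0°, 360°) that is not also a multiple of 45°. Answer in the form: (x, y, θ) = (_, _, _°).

The pose lattice has 33·16 = 528 candidates. Test each by forward raycasting.
  (2.5, 4.5, 210°): beam 1 = 3.6235 ≠ 0.5774 ✗
  (4.5, 6.5, 255°): beam 1 = 1.7321 ≠ 0.5774 ✗
  (3.5, 7.5, 195°): beam 2 = 1.0000 ≠ 1.7321 ✗
  …
  (4.5, 6.5, 75°): r_1=0.5774, r_2=1.7321, r_3=1.7321, r_4=4.0415 — all match ✓
No second candidate reproduces the full scan.

(x, y, θ) = (4.5, 6.5, 75°)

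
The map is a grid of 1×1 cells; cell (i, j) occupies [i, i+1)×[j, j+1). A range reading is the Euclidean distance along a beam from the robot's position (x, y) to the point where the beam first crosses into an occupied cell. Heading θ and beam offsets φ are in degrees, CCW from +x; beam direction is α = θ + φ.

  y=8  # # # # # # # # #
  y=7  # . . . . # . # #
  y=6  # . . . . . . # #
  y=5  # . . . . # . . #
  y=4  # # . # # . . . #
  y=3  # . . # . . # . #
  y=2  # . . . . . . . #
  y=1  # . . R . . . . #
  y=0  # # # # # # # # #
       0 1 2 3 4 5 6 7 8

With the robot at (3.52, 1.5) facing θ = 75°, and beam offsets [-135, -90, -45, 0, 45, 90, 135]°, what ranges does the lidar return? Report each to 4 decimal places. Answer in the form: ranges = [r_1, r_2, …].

beam 1: φ=-135°, α=300°
  d=(0.5000,-0.8660)  start (3,1)  tX=0.9600 tY=0.5774  stride 1/|dx|=2.0000 1/|dy|=1.1547
    cross y-line → (3,0), t=0.5774 (wall)
  → r_1 = 0.5774
beam 2: φ=-90°, α=345°
  d=(0.9659,-0.2588)  start (3,1)  tX=0.4969 tY=1.9319  stride 1/|dx|=1.0353 1/|dy|=3.8637
    cross x-line → (4,1), t=0.4969
    cross x-line → (5,1), t=1.5322
    cross y-line → (5,0), t=1.9319 (wall)
  → r_2 = 1.9319
beam 3: φ=-45°, α=30°
  d=(0.8660,0.5000)  start (3,1)  tX=0.5543 tY=1.0000  stride 1/|dx|=1.1547 1/|dy|=2.0000
    cross x-line → (4,1), t=0.5543
    cross y-line → (4,2), t=1.0000
    cross x-line → (5,2), t=1.7090
    cross x-line → (6,2), t=2.8637
    cross y-line → (6,3), t=3.0000 (wall)
  → r_3 = 3.0000
beam 4: φ=0°, α=75°
  d=(0.2588,0.9659)  start (3,1)  tX=1.8546 tY=0.5176  stride 1/|dx|=3.8637 1/|dy|=1.0353
    cross y-line → (3,2), t=0.5176
    cross y-line → (3,3), t=1.5529 (wall)
  → r_4 = 1.5529
beam 5: φ=45°, α=120°
  d=(-0.5000,0.8660)  start (3,1)  tX=1.0400 tY=0.5774  stride 1/|dx|=2.0000 1/|dy|=1.1547
    cross y-line → (3,2), t=0.5774
    cross x-line → (2,2), t=1.0400
    cross y-line → (2,3), t=1.7321
    cross y-line → (2,4), t=2.8868
    cross x-line → (1,4), t=3.0400 (wall)
  → r_5 = 3.0400
beam 6: φ=90°, α=165°
  d=(-0.9659,0.2588)  start (3,1)  tX=0.5383 tY=1.9319  stride 1/|dx|=1.0353 1/|dy|=3.8637
    cross x-line → (2,1), t=0.5383
    cross x-line → (1,1), t=1.5736
    cross y-line → (1,2), t=1.9319
    cross x-line → (0,2), t=2.6089 (wall)
  → r_6 = 2.6089
beam 7: φ=135°, α=210°
  d=(-0.8660,-0.5000)  start (3,1)  tX=0.6004 tY=1.0000  stride 1/|dx|=1.1547 1/|dy|=2.0000
    cross x-line → (2,1), t=0.6004
    cross y-line → (2,0), t=1.0000 (wall)
  → r_7 = 1.0000

ranges = [0.5774, 1.9319, 3.0000, 1.5529, 3.0400, 2.6089, 1.0000]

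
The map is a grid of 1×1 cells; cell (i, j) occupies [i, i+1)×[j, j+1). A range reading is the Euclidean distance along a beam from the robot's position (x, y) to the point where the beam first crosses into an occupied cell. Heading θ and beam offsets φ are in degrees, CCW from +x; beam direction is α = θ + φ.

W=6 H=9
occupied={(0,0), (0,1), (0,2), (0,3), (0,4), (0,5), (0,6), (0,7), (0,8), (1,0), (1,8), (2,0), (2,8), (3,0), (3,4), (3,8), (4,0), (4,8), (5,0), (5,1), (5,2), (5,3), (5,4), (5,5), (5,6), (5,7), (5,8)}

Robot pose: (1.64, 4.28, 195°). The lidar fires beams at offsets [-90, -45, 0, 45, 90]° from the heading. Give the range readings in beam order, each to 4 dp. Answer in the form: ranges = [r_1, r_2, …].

ranges = [2.4728, 0.7390, 0.6626, 1.2800, 3.3957]

beam 1: φ=-90°, α=105°
  dir = (cos 105°, sin 105°) = (-0.2588, 0.9659); from cell (1,4)
  next x-line at t=2.4728, next y-line at t=0.7454; Δt_x=3.8637, Δt_y=1.0353
    y: enter (1,5) at t=0.7454
    y: enter (1,6) at t=1.7807
    x: enter (0,6) at t=2.4728 ← occupied
  → r_1 = 2.4728
beam 2: φ=-45°, α=150°
  dir = (cos 150°, sin 150°) = (-0.8660, 0.5000); from cell (1,4)
  next x-line at t=0.7390, next y-line at t=1.4400; Δt_x=1.1547, Δt_y=2.0000
    x: enter (0,4) at t=0.7390 ← occupied
  → r_2 = 0.7390
beam 3: φ=0°, α=195°
  dir = (cos 195°, sin 195°) = (-0.9659, -0.2588); from cell (1,4)
  next x-line at t=0.6626, next y-line at t=1.0818; Δt_x=1.0353, Δt_y=3.8637
    x: enter (0,4) at t=0.6626 ← occupied
  → r_3 = 0.6626
beam 4: φ=45°, α=240°
  dir = (cos 240°, sin 240°) = (-0.5000, -0.8660); from cell (1,4)
  next x-line at t=1.2800, next y-line at t=0.3233; Δt_x=2.0000, Δt_y=1.1547
    y: enter (1,3) at t=0.3233
    x: enter (0,3) at t=1.2800 ← occupied
  → r_4 = 1.2800
beam 5: φ=90°, α=285°
  dir = (cos 285°, sin 285°) = (0.2588, -0.9659); from cell (1,4)
  next x-line at t=1.3909, next y-line at t=0.2899; Δt_x=3.8637, Δt_y=1.0353
    y: enter (1,3) at t=0.2899
    y: enter (1,2) at t=1.3252
    x: enter (2,2) at t=1.3909
    y: enter (2,1) at t=2.3604
    y: enter (2,0) at t=3.3957 ← occupied
  → r_5 = 3.3957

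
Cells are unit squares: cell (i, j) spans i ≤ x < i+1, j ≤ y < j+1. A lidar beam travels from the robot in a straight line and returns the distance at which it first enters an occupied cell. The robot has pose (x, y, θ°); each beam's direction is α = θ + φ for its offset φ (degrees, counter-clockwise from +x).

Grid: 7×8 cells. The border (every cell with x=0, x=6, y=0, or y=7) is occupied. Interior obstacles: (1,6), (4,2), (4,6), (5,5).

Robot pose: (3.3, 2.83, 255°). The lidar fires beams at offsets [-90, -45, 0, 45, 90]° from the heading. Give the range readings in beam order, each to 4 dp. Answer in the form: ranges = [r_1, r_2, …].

ranges = [2.3811, 2.6558, 1.8946, 2.1131, 0.7247]

beam 1: φ=-90°, α=165°
  dir = (cos 165°, sin 165°) = (-0.9659, 0.2588); from cell (3,2)
  next x-line at t=0.3106, next y-line at t=0.6568; Δt_x=1.0353, Δt_y=3.8637
    x: enter (2,2) at t=0.3106
    y: enter (2,3) at t=0.6568
    x: enter (1,3) at t=1.3459
    x: enter (0,3) at t=2.3811 ← occupied
  → r_1 = 2.3811
beam 2: φ=-45°, α=210°
  dir = (cos 210°, sin 210°) = (-0.8660, -0.5000); from cell (3,2)
  next x-line at t=0.3464, next y-line at t=1.6600; Δt_x=1.1547, Δt_y=2.0000
    x: enter (2,2) at t=0.3464
    x: enter (1,2) at t=1.5011
    y: enter (1,1) at t=1.6600
    x: enter (0,1) at t=2.6558 ← occupied
  → r_2 = 2.6558
beam 3: φ=0°, α=255°
  dir = (cos 255°, sin 255°) = (-0.2588, -0.9659); from cell (3,2)
  next x-line at t=1.1591, next y-line at t=0.8593; Δt_x=3.8637, Δt_y=1.0353
    y: enter (3,1) at t=0.8593
    x: enter (2,1) at t=1.1591
    y: enter (2,0) at t=1.8946 ← occupied
  → r_3 = 1.8946
beam 4: φ=45°, α=300°
  dir = (cos 300°, sin 300°) = (0.5000, -0.8660); from cell (3,2)
  next x-line at t=1.4000, next y-line at t=0.9584; Δt_x=2.0000, Δt_y=1.1547
    y: enter (3,1) at t=0.9584
    x: enter (4,1) at t=1.4000
    y: enter (4,0) at t=2.1131 ← occupied
  → r_4 = 2.1131
beam 5: φ=90°, α=345°
  dir = (cos 345°, sin 345°) = (0.9659, -0.2588); from cell (3,2)
  next x-line at t=0.7247, next y-line at t=3.2069; Δt_x=1.0353, Δt_y=3.8637
    x: enter (4,2) at t=0.7247 ← occupied
  → r_5 = 0.7247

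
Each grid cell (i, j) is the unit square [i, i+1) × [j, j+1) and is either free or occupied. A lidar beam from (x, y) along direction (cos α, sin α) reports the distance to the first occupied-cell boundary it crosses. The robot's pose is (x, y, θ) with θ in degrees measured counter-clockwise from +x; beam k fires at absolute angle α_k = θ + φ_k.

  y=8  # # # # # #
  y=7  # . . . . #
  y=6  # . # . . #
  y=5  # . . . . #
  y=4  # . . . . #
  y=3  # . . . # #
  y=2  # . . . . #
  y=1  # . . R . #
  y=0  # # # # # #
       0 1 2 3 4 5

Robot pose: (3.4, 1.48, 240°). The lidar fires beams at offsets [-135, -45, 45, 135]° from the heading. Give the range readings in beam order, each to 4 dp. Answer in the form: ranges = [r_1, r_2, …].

ranges = [4.6794, 1.8546, 0.4969, 1.6564]

beam 1: φ=-135°, α=105°
  direction (-0.2588, 0.9659); cell (3,1); t to first gridline: x 1.5455, y 0.5383 (then +3.8637 / +1.0353)
    (3,2) via y @ 0.5383
    (2,2) via x @ 1.5455
    (2,3) via y @ 1.5736
    (2,4) via y @ 2.6089
    (2,5) via y @ 3.6442
    (2,6) via y @ 4.6794  # hit
  → r_1 = 4.6794
beam 2: φ=-45°, α=195°
  direction (-0.9659, -0.2588); cell (3,1); t to first gridline: x 0.4141, y 1.8546 (then +1.0353 / +3.8637)
    (2,1) via x @ 0.4141
    (1,1) via x @ 1.4494
    (1,0) via y @ 1.8546  # hit
  → r_2 = 1.8546
beam 3: φ=45°, α=285°
  direction (0.2588, -0.9659); cell (3,1); t to first gridline: x 2.3182, y 0.4969 (then +3.8637 / +1.0353)
    (3,0) via y @ 0.4969  # hit
  → r_3 = 0.4969
beam 4: φ=135°, α=15°
  direction (0.9659, 0.2588); cell (3,1); t to first gridline: x 0.6212, y 2.0091 (then +1.0353 / +3.8637)
    (4,1) via x @ 0.6212
    (5,1) via x @ 1.6564  # hit
  → r_4 = 1.6564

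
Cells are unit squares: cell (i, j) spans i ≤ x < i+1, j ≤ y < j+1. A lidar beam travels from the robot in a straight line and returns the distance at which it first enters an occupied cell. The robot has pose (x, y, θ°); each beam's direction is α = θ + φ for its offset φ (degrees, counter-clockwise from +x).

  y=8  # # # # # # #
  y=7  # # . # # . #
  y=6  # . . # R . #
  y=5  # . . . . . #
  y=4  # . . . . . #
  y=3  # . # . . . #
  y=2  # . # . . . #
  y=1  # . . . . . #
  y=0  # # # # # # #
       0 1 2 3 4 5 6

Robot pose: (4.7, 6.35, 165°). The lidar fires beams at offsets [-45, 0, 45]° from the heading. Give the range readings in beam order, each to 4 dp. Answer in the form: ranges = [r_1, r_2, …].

beam 1: φ=-45°, α=120°
  direction (-0.5000, 0.8660); cell (4,6); t to first gridline: x 1.4000, y 0.7506 (then +2.0000 / +1.1547)
    (4,7) via y @ 0.7506  # hit
  → r_1 = 0.7506
beam 2: φ=0°, α=165°
  direction (-0.9659, 0.2588); cell (4,6); t to first gridline: x 0.7247, y 2.5114 (then +1.0353 / +3.8637)
    (3,6) via x @ 0.7247  # hit
  → r_2 = 0.7247
beam 3: φ=45°, α=210°
  direction (-0.8660, -0.5000); cell (4,6); t to first gridline: x 0.8083, y 0.7000 (then +1.1547 / +2.0000)
    (4,5) via y @ 0.7000
    (3,5) via x @ 0.8083
    (2,5) via x @ 1.9630
    (2,4) via y @ 2.7000
    (1,4) via x @ 3.1177
    (0,4) via x @ 4.2724  # hit
  → r_3 = 4.2724

ranges = [0.7506, 0.7247, 4.2724]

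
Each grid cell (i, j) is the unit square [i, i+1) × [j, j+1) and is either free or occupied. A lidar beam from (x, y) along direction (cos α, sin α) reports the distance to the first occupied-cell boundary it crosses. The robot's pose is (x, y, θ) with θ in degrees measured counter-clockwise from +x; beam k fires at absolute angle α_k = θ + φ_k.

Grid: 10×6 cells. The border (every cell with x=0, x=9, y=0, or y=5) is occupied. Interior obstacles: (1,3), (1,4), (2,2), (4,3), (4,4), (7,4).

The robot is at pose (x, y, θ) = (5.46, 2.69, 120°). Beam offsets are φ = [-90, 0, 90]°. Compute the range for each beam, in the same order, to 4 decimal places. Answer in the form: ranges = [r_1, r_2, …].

beam 1: φ=-90°, α=30°
  direction (0.8660, 0.5000); cell (5,2); t to first gridline: x 0.6235, y 0.6200 (then +1.1547 / +2.0000)
    (5,3) via y @ 0.6200
    (6,3) via x @ 0.6235
    (7,3) via x @ 1.7782
    (7,4) via y @ 2.6200  # hit
  → r_1 = 2.6200
beam 2: φ=0°, α=120°
  direction (-0.5000, 0.8660); cell (5,2); t to first gridline: x 0.9200, y 0.3580 (then +2.0000 / +1.1547)
    (5,3) via y @ 0.3580
    (4,3) via x @ 0.9200  # hit
  → r_2 = 0.9200
beam 3: φ=90°, α=210°
  direction (-0.8660, -0.5000); cell (5,2); t to first gridline: x 0.5312, y 1.3800 (then +1.1547 / +2.0000)
    (4,2) via x @ 0.5312
    (4,1) via y @ 1.3800
    (3,1) via x @ 1.6859
    (2,1) via x @ 2.8406
    (2,0) via y @ 3.3800  # hit
  → r_3 = 3.3800

ranges = [2.6200, 0.9200, 3.3800]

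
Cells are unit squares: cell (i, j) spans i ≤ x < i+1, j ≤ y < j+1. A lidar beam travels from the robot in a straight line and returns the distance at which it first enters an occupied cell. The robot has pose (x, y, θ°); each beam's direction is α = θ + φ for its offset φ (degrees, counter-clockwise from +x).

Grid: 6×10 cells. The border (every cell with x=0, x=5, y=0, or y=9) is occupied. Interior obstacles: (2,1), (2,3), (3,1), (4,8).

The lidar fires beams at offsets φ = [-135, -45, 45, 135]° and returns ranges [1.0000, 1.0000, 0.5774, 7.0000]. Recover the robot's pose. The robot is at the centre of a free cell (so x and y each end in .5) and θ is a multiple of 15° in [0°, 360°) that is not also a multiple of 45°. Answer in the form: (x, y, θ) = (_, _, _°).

(x, y, θ) = (4.5, 2.5, 345°)

The pose lattice has 28·16 = 448 candidates. Test each by forward raycasting.
  (3.5, 7.5, 150°): beam 1 = 1.5529 ≠ 1.0000 ✗
  (4.5, 4.5, 60°): beam 1 = 1.9319 ≠ 1.0000 ✗
  (3.5, 7.5, 345°): beam 1 = 2.8868 ≠ 1.0000 ✗
  (4.5, 7.5, 165°): beam 1 = 0.5774 ≠ 1.0000 ✗
  …
  (4.5, 2.5, 345°): r_1=1.0000, r_2=1.0000, r_3=0.5774, r_4=7.0000 — all match ✓
Only this pose fits every beam.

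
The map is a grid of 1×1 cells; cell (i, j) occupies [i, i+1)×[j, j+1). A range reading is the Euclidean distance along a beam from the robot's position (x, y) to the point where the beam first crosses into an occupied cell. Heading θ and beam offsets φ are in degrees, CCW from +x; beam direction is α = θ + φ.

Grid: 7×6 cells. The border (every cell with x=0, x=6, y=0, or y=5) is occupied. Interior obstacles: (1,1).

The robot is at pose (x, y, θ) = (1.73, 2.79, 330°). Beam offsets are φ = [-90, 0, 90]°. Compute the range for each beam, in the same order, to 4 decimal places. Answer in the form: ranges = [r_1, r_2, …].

ranges = [0.9122, 3.5800, 2.5519]

beam 1: φ=-90°, α=240°
  dir = (cos 240°, sin 240°) = (-0.5000, -0.8660); from cell (1,2)
  next x-line at t=1.4600, next y-line at t=0.9122; Δt_x=2.0000, Δt_y=1.1547
    y: enter (1,1) at t=0.9122 ← occupied
  → r_1 = 0.9122
beam 2: φ=0°, α=330°
  dir = (cos 330°, sin 330°) = (0.8660, -0.5000); from cell (1,2)
  next x-line at t=0.3118, next y-line at t=1.5800; Δt_x=1.1547, Δt_y=2.0000
    x: enter (2,2) at t=0.3118
    x: enter (3,2) at t=1.4665
    y: enter (3,1) at t=1.5800
    x: enter (4,1) at t=2.6212
    y: enter (4,0) at t=3.5800 ← occupied
  → r_2 = 3.5800
beam 3: φ=90°, α=60°
  dir = (cos 60°, sin 60°) = (0.5000, 0.8660); from cell (1,2)
  next x-line at t=0.5400, next y-line at t=0.2425; Δt_x=2.0000, Δt_y=1.1547
    y: enter (1,3) at t=0.2425
    x: enter (2,3) at t=0.5400
    y: enter (2,4) at t=1.3972
    x: enter (3,4) at t=2.5400
    y: enter (3,5) at t=2.5519 ← occupied
  → r_3 = 2.5519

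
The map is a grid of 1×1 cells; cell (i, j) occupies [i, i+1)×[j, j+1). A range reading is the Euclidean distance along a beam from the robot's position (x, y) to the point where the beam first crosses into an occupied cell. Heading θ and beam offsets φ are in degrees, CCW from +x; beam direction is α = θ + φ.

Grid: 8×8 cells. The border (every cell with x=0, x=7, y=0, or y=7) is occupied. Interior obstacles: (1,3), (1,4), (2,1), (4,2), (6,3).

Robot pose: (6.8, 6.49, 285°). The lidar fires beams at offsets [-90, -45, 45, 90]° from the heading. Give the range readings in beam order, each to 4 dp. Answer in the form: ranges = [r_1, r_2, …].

beam 1: φ=-90°, α=195°
  d=(-0.9659,-0.2588)  start (6,6)  tX=0.8282 tY=1.8932  stride 1/|dx|=1.0353 1/|dy|=3.8637
    cross x-line → (5,6), t=0.8282
    cross x-line → (4,6), t=1.8635
    cross y-line → (4,5), t=1.8932
    cross x-line → (3,5), t=2.8988
    cross x-line → (2,5), t=3.9340
    cross x-line → (1,5), t=4.9693
    cross y-line → (1,4), t=5.7569 (wall)
  → r_1 = 5.7569
beam 2: φ=-45°, α=240°
  d=(-0.5000,-0.8660)  start (6,6)  tX=1.6000 tY=0.5658  stride 1/|dx|=2.0000 1/|dy|=1.1547
    cross y-line → (6,5), t=0.5658
    cross x-line → (5,5), t=1.6000
    cross y-line → (5,4), t=1.7205
    cross y-line → (5,3), t=2.8752
    cross x-line → (4,3), t=3.6000
    cross y-line → (4,2), t=4.0299 (wall)
  → r_2 = 4.0299
beam 3: φ=45°, α=330°
  d=(0.8660,-0.5000)  start (6,6)  tX=0.2309 tY=0.9800  stride 1/|dx|=1.1547 1/|dy|=2.0000
    cross x-line → (7,6), t=0.2309 (wall)
  → r_3 = 0.2309
beam 4: φ=90°, α=15°
  d=(0.9659,0.2588)  start (6,6)  tX=0.2071 tY=1.9705  stride 1/|dx|=1.0353 1/|dy|=3.8637
    cross x-line → (7,6), t=0.2071 (wall)
  → r_4 = 0.2071

ranges = [5.7569, 4.0299, 0.2309, 0.2071]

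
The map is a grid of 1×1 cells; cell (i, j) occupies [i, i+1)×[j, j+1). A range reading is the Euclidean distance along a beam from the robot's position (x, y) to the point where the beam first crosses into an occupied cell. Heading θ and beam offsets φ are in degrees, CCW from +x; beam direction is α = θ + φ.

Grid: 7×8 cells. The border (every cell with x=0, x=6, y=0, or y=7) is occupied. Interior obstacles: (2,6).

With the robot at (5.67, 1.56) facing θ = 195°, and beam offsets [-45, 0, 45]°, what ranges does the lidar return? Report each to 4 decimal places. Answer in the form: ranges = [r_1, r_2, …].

beam 1: φ=-45°, α=150°
  direction (-0.8660, 0.5000); cell (5,1); t to first gridline: x 0.7736, y 0.8800 (then +1.1547 / +2.0000)
    (4,1) via x @ 0.7736
    (4,2) via y @ 0.8800
    (3,2) via x @ 1.9283
    (3,3) via y @ 2.8800
    (2,3) via x @ 3.0831
    (1,3) via x @ 4.2378
    (1,4) via y @ 4.8800
    (0,4) via x @ 5.3925  # hit
  → r_1 = 5.3925
beam 2: φ=0°, α=195°
  direction (-0.9659, -0.2588); cell (5,1); t to first gridline: x 0.6936, y 2.1637 (then +1.0353 / +3.8637)
    (4,1) via x @ 0.6936
    (3,1) via x @ 1.7289
    (3,0) via y @ 2.1637  # hit
  → r_2 = 2.1637
beam 3: φ=45°, α=240°
  direction (-0.5000, -0.8660); cell (5,1); t to first gridline: x 1.3400, y 0.6466 (then +2.0000 / +1.1547)
    (5,0) via y @ 0.6466  # hit
  → r_3 = 0.6466

ranges = [5.3925, 2.1637, 0.6466]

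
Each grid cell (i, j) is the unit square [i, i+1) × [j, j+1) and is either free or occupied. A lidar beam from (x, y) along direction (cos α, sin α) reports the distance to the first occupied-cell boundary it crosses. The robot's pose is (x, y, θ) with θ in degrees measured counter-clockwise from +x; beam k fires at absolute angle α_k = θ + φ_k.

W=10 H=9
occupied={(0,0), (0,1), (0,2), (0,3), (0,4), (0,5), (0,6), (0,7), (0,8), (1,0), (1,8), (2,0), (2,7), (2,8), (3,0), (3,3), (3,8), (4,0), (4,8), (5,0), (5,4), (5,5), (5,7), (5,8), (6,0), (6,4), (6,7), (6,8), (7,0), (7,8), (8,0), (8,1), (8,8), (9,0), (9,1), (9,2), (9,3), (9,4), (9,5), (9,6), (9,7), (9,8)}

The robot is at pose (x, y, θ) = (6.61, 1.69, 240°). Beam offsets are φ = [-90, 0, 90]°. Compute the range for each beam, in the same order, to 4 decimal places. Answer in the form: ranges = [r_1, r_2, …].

beam 1: φ=-90°, α=150°
  cosα=-0.8660 sinα=0.5000 | (6,1) | tMaxX 0.7044 tMaxY 0.6200 | tΔX 1.1547 tΔY 2.0000
    t=0.6200 [y] (6,2)
    t=0.7044 [x] (5,2)
    t=1.8591 [x] (4,2)
    t=2.6200 [y] (4,3)
    t=3.0138 [x] (3,3) — stop
  → r_1 = 3.0138
beam 2: φ=0°, α=240°
  cosα=-0.5000 sinα=-0.8660 | (6,1) | tMaxX 1.2200 tMaxY 0.7967 | tΔX 2.0000 tΔY 1.1547
    t=0.7967 [y] (6,0) — stop
  → r_2 = 0.7967
beam 3: φ=90°, α=330°
  cosα=0.8660 sinα=-0.5000 | (6,1) | tMaxX 0.4503 tMaxY 1.3800 | tΔX 1.1547 tΔY 2.0000
    t=0.4503 [x] (7,1)
    t=1.3800 [y] (7,0) — stop
  → r_3 = 1.3800

ranges = [3.0138, 0.7967, 1.3800]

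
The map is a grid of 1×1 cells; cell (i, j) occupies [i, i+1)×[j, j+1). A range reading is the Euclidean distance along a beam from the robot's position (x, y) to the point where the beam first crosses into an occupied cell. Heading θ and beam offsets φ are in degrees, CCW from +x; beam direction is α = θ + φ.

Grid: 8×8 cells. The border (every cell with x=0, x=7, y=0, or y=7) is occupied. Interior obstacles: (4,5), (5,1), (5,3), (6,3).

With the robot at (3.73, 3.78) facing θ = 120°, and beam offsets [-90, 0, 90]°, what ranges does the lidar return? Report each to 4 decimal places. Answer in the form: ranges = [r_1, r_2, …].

beam 1: φ=-90°, α=30°
  cosα=0.8660 sinα=0.5000 | (3,3) | tMaxX 0.3118 tMaxY 0.4400 | tΔX 1.1547 tΔY 2.0000
    t=0.3118 [x] (4,3)
    t=0.4400 [y] (4,4)
    t=1.4665 [x] (5,4)
    t=2.4400 [y] (5,5)
    t=2.6212 [x] (6,5)
    t=3.7759 [x] (7,5) — stop
  → r_1 = 3.7759
beam 2: φ=0°, α=120°
  cosα=-0.5000 sinα=0.8660 | (3,3) | tMaxX 1.4600 tMaxY 0.2540 | tΔX 2.0000 tΔY 1.1547
    t=0.2540 [y] (3,4)
    t=1.4087 [y] (3,5)
    t=1.4600 [x] (2,5)
    t=2.5634 [y] (2,6)
    t=3.4600 [x] (1,6)
    t=3.7181 [y] (1,7) — stop
  → r_2 = 3.7181
beam 3: φ=90°, α=210°
  cosα=-0.8660 sinα=-0.5000 | (3,3) | tMaxX 0.8429 tMaxY 1.5600 | tΔX 1.1547 tΔY 2.0000
    t=0.8429 [x] (2,3)
    t=1.5600 [y] (2,2)
    t=1.9976 [x] (1,2)
    t=3.1523 [x] (0,2) — stop
  → r_3 = 3.1523

ranges = [3.7759, 3.7181, 3.1523]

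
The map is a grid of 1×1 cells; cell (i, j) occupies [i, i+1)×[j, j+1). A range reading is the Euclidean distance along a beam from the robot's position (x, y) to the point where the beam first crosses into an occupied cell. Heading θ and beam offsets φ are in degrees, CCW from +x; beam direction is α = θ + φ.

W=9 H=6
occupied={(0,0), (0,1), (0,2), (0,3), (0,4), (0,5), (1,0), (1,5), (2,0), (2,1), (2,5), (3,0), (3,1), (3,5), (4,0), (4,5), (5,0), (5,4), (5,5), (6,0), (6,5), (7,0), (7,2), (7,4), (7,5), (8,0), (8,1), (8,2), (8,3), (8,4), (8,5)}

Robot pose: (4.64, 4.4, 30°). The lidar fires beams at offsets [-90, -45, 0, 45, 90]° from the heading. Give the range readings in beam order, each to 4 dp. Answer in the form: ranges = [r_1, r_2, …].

ranges = [3.9260, 0.3727, 0.4157, 0.6212, 0.6928]

beam 1: φ=-90°, α=300°
  dir = (cos 300°, sin 300°) = (0.5000, -0.8660); from cell (4,4)
  next x-line at t=0.7200, next y-line at t=0.4619; Δt_x=2.0000, Δt_y=1.1547
    y: enter (4,3) at t=0.4619
    x: enter (5,3) at t=0.7200
    y: enter (5,2) at t=1.6166
    x: enter (6,2) at t=2.7200
    y: enter (6,1) at t=2.7713
    y: enter (6,0) at t=3.9260 ← occupied
  → r_1 = 3.9260
beam 2: φ=-45°, α=345°
  dir = (cos 345°, sin 345°) = (0.9659, -0.2588); from cell (4,4)
  next x-line at t=0.3727, next y-line at t=1.5455; Δt_x=1.0353, Δt_y=3.8637
    x: enter (5,4) at t=0.3727 ← occupied
  → r_2 = 0.3727
beam 3: φ=0°, α=30°
  dir = (cos 30°, sin 30°) = (0.8660, 0.5000); from cell (4,4)
  next x-line at t=0.4157, next y-line at t=1.2000; Δt_x=1.1547, Δt_y=2.0000
    x: enter (5,4) at t=0.4157 ← occupied
  → r_3 = 0.4157
beam 4: φ=45°, α=75°
  dir = (cos 75°, sin 75°) = (0.2588, 0.9659); from cell (4,4)
  next x-line at t=1.3909, next y-line at t=0.6212; Δt_x=3.8637, Δt_y=1.0353
    y: enter (4,5) at t=0.6212 ← occupied
  → r_4 = 0.6212
beam 5: φ=90°, α=120°
  dir = (cos 120°, sin 120°) = (-0.5000, 0.8660); from cell (4,4)
  next x-line at t=1.2800, next y-line at t=0.6928; Δt_x=2.0000, Δt_y=1.1547
    y: enter (4,5) at t=0.6928 ← occupied
  → r_5 = 0.6928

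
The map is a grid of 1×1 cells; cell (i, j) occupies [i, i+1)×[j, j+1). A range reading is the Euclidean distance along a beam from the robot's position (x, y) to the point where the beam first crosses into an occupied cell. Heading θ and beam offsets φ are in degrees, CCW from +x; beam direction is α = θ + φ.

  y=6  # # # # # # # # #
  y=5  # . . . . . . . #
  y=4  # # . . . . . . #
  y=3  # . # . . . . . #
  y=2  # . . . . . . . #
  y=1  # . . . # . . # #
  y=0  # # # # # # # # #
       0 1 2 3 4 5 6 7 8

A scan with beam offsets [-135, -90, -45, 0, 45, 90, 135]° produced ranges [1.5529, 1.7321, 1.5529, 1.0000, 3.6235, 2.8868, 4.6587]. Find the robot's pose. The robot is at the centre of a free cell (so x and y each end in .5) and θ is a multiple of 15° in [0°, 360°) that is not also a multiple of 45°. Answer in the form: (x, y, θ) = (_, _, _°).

Enumerate (i+0.5, j+0.5, θ) over the 31 free cells and 16 admissible headings. For each, cast all 7 beams and compare to the given ranges.
  (7.5, 2.5, 255°): beam 1 = 4.0415 ≠ 1.5529 ✗
  (4.5, 3.5, 165°): beam 1 = 4.0415 ≠ 1.5529 ✗
  (6.5, 1.5, 120°): beam 1 = 0.5176 ≠ 1.5529 ✗
  (5.5, 3.5, 240°): beam 1 = 2.5882 ≠ 1.5529 ✗
  (2.5, 5.5, 300°): beam 2 = 1.0000 ≠ 1.7321 ✗
  …
  (3.5, 4.5, 210°): r_1=1.5529, r_2=1.7321, r_3=1.5529, r_4=1.0000, r_5=3.6235, r_6=2.8868, r_7=4.6587 — all match ✓
Unique over the lattice → pose = (3.5, 4.5, 210°).

(x, y, θ) = (3.5, 4.5, 210°)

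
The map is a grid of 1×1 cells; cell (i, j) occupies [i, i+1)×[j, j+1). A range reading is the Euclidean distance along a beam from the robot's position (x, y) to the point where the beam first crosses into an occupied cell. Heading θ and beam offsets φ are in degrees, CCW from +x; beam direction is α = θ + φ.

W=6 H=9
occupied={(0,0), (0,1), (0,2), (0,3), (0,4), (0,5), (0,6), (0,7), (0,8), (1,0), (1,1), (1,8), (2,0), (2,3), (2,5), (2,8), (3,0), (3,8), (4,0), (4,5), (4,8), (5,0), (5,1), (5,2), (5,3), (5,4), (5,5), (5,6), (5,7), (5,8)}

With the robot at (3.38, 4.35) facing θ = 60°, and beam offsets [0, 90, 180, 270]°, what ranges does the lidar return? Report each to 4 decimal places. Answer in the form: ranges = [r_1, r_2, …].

beam 1: φ=0°, α=60°
  dir = (cos 60°, sin 60°) = (0.5000, 0.8660); from cell (3,4)
  next x-line at t=1.2400, next y-line at t=0.7506; Δt_x=2.0000, Δt_y=1.1547
    y: enter (3,5) at t=0.7506
    x: enter (4,5) at t=1.2400 ← occupied
  → r_1 = 1.2400
beam 2: φ=90°, α=150°
  dir = (cos 150°, sin 150°) = (-0.8660, 0.5000); from cell (3,4)
  next x-line at t=0.4388, next y-line at t=1.3000; Δt_x=1.1547, Δt_y=2.0000
    x: enter (2,4) at t=0.4388
    y: enter (2,5) at t=1.3000 ← occupied
  → r_2 = 1.3000
beam 3: φ=180°, α=240°
  dir = (cos 240°, sin 240°) = (-0.5000, -0.8660); from cell (3,4)
  next x-line at t=0.7600, next y-line at t=0.4041; Δt_x=2.0000, Δt_y=1.1547
    y: enter (3,3) at t=0.4041
    x: enter (2,3) at t=0.7600 ← occupied
  → r_3 = 0.7600
beam 4: φ=270°, α=330°
  dir = (cos 330°, sin 330°) = (0.8660, -0.5000); from cell (3,4)
  next x-line at t=0.7159, next y-line at t=0.7000; Δt_x=1.1547, Δt_y=2.0000
    y: enter (3,3) at t=0.7000
    x: enter (4,3) at t=0.7159
    x: enter (5,3) at t=1.8706 ← occupied
  → r_4 = 1.8706

ranges = [1.2400, 1.3000, 0.7600, 1.8706]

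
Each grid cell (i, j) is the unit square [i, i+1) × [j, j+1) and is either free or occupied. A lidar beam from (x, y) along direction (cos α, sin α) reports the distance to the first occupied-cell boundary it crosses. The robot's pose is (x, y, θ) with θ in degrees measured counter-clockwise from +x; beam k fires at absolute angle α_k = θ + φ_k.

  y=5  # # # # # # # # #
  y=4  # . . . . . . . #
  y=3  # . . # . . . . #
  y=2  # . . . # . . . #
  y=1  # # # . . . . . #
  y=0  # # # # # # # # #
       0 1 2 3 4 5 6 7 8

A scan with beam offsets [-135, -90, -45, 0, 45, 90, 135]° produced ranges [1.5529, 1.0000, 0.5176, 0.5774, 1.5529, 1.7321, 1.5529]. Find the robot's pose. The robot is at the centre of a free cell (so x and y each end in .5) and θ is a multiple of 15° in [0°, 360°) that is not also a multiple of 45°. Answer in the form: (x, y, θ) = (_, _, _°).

Candidates: 24 free-cell centres × 16 headings = 384 poses. Raycast each; keep the one whose scan matches to 4 dp.
  (7.5, 4.5, 75°): beam 1 = 1.0000 ≠ 1.5529 ✗
  (6.5, 2.5, 195°): beam 1 = 2.8868 ≠ 1.5529 ✗
  (6.5, 1.5, 75°): beam 1 = 0.5774 ≠ 1.5529 ✗
  (7.5, 3.5, 195°): beam 1 = 1.0000 ≠ 1.5529 ✗
  …
  (1.5, 3.5, 210°): r_1=1.5529, r_2=1.0000, r_3=0.5176, r_4=0.5774, r_5=1.5529, r_6=1.7321, r_7=1.5529 — all match ✓
No second candidate reproduces the full scan.

(x, y, θ) = (1.5, 3.5, 210°)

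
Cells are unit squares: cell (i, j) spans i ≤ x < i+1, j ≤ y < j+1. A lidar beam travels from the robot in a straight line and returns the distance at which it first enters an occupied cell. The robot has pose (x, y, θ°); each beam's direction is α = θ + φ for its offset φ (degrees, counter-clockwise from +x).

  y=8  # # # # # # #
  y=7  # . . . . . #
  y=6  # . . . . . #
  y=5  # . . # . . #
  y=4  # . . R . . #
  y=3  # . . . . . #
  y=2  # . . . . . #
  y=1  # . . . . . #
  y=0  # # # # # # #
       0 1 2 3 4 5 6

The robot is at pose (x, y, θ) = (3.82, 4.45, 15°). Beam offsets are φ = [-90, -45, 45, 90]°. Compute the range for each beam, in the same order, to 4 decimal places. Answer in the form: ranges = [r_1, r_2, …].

ranges = [3.5717, 2.5172, 4.0992, 0.5694]

beam 1: φ=-90°, α=285°
  cosα=0.2588 sinα=-0.9659 | (3,4) | tMaxX 0.6955 tMaxY 0.4659 | tΔX 3.8637 tΔY 1.0353
    t=0.4659 [y] (3,3)
    t=0.6955 [x] (4,3)
    t=1.5012 [y] (4,2)
    t=2.5364 [y] (4,1)
    t=3.5717 [y] (4,0) — stop
  → r_1 = 3.5717
beam 2: φ=-45°, α=330°
  cosα=0.8660 sinα=-0.5000 | (3,4) | tMaxX 0.2078 tMaxY 0.9000 | tΔX 1.1547 tΔY 2.0000
    t=0.2078 [x] (4,4)
    t=0.9000 [y] (4,3)
    t=1.3625 [x] (5,3)
    t=2.5172 [x] (6,3) — stop
  → r_2 = 2.5172
beam 3: φ=45°, α=60°
  cosα=0.5000 sinα=0.8660 | (3,4) | tMaxX 0.3600 tMaxY 0.6351 | tΔX 2.0000 tΔY 1.1547
    t=0.3600 [x] (4,4)
    t=0.6351 [y] (4,5)
    t=1.7898 [y] (4,6)
    t=2.3600 [x] (5,6)
    t=2.9445 [y] (5,7)
    t=4.0992 [y] (5,8) — stop
  → r_3 = 4.0992
beam 4: φ=90°, α=105°
  cosα=-0.2588 sinα=0.9659 | (3,4) | tMaxX 3.1682 tMaxY 0.5694 | tΔX 3.8637 tΔY 1.0353
    t=0.5694 [y] (3,5) — stop
  → r_4 = 0.5694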